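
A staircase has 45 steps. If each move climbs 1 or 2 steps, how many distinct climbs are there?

Let f(n) be the number of climbs. Removing the last move (1 or 2 steps) gives f(n) = f(n-1) + f(n-2); base cases f(1)=1, f(2)=2.
Computing successive values: f(1)=1, f(2)=2, f(3)=3, f(4)=5, f(5)=8, f(6)=13, f(7)=21, f(8)=34, f(9)=55, f(10)=89, f(11)=144, f(12)=233, f(13)=377, f(14)=610, f(15)=987, f(16)=1597, f(17)=2584, f(18)=4181, f(19)=6765, f(20)=10946, f(21)=17711, f(22)=28657, f(23)=46368, f(24)=75025, f(25)=121393, f(26)=196418, f(27)=317811, f(28)=514229, f(29)=832040, f(30)=1346269, f(31)=2178309, f(32)=3524578, f(33)=5702887, f(34)=9227465, f(35)=14930352, f(36)=24157817, f(37)=39088169, f(38)=63245986, f(39)=102334155, f(40)=165580141, f(41)=267914296, f(42)=433494437, f(43)=701408733, f(44)=1134903170, f(45)=1836311903.

Final answer: 1836311903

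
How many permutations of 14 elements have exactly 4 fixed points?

Choose which 4 elements are fixed: C(14,4) = 1001.
Derange the remaining 10 using D(j) = (j-1)(D(j-1) + D(j-2)), D(0)=1, D(1)=0: D(2)=1, D(3)=2, D(4)=9, D(5)=44, D(6)=265, D(7)=1854, D(8)=14833, D(9)=133496, D(10)=1334961.
Total: 1001 x 1334961.

Final answer: C(14,4) D(10) = 1336295961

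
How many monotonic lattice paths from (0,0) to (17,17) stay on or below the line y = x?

Total monotonic paths to (17,17): C(34,17) = 2333606220.
Reflecting each bad path at its first crossing gives a bijection with paths to (16,18): C(34,18) = 2203961430.
Valid Dyck paths: 2333606220 - 2203961430.
(Equivalently, C_{17} = C(34,17)/18 = 2333606220/18.)

Final answer: C_{17} = 129644790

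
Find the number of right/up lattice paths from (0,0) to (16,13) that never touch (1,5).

Total paths to (16,13): C(29,13) = 67863915.
Paths through (1,5): C(6,5) x C(23,8) = 2941884.
Avoiding (1,5): 67863915 - 2941884.

Final answer: 64922031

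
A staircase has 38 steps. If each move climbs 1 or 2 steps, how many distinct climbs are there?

Let f(n) count the ways. The last step is size 1 or 2, so f(n) = f(n-1) + f(n-2) with f(1)=1, f(2)=2.
Iterating the recurrence: f(1)=1, f(2)=2, f(3)=3, f(4)=5, f(5)=8, f(6)=13, f(7)=21, f(8)=34, f(9)=55, f(10)=89, f(11)=144, f(12)=233, f(13)=377, f(14)=610, f(15)=987, f(16)=1597, f(17)=2584, f(18)=4181, f(19)=6765, f(20)=10946, f(21)=17711, f(22)=28657, f(23)=46368, f(24)=75025, f(25)=121393, f(26)=196418, f(27)=317811, f(28)=514229, f(29)=832040, f(30)=1346269, f(31)=2178309, f(32)=3524578, f(33)=5702887, f(34)=9227465, f(35)=14930352, f(36)=24157817, f(37)=39088169, f(38)=63245986.

Final answer: 63245986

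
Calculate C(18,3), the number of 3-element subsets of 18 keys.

C(18,3) = 18!/(3! x 15!).

Final answer: \binom{18}{3} = 816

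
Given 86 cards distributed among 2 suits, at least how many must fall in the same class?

By pigeonhole with 86 objects and 2 categories: ceiling(86/2).

Final answer: 43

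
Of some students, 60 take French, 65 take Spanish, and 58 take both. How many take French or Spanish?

|A union B| = |A| + |B| - |A intersect B| = 60 + 65 - 58.

Final answer: 67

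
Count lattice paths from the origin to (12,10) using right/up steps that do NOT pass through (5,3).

Total paths to (12,10): C(22,10) = 646646.
Paths through (5,3): C(8,3) x C(14,7) = 192192.
Avoiding (5,3): 646646 - 192192.

Final answer: 454454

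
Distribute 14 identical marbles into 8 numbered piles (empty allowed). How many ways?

Stars and bars: C(n+k-1, k-1) = C(21,7).

Final answer: C(21,7) = 116280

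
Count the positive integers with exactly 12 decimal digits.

First digit: 9 choices (1-9). Each of the remaining 11 digits: 10 choices.
Total: 9 x 10^11.

Final answer: 900000000000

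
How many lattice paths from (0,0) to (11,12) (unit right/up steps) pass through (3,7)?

Paths (0,0)->(3,7): C(10,7) = 120.
Paths (3,7)->(11,12): C(13,5) = 1287.
By multiplication principle: 120 x 1287.

Final answer: 154440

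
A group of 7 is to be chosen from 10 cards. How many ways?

C(10,7) = 10!/(7! x 3!).

Final answer: \binom{10}{7} = 120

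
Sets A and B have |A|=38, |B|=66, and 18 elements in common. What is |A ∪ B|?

|A union B| = |A| + |B| - |A intersect B| = 38 + 66 - 18.

Final answer: 86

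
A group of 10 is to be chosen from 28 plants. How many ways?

C(28,10) = 28!/(10! x 18!).

Final answer: \binom{28}{10} = 13123110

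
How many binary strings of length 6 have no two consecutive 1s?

Let a(n) count valid strings. If the last bit is 0 the prefix is any valid string of length n-1; if it is 1 the string must end in 01 with a valid prefix of length n-2. So a(n) = a(n-1) + a(n-2), a(1)=2, a(2)=3.
Building up term by term: a(1)=2, a(2)=3, a(3)=5, a(4)=8, a(5)=13, a(6)=21.

Final answer: 21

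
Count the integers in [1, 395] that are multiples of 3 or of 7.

Multiples of 3: 131. Multiples of 7: 56. Of both (lcm=21): 18.
By inclusion-exclusion: 131 + 56 - 18.

Final answer: 169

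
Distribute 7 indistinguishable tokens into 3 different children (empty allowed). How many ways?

Stars and bars: C(n+k-1, k-1) = C(9,2).

Final answer: C(9,2) = 36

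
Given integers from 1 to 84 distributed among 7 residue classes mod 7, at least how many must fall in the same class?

By pigeonhole with 84 objects and 7 categories: ceiling(84/7).

Final answer: 12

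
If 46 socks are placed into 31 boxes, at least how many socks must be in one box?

By the pigeonhole principle: ceiling(46/31).

Final answer: 2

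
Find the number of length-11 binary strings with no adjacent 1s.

A valid string ends in 0 (append to any length-(n-1) valid string) or in 01 (append to any length-(n-2) valid string), so a(n) = a(n-1) + a(n-2) with a(1)=2, a(2)=3.
Computing successive values: a(1)=2, a(2)=3, a(3)=5, a(4)=8, a(5)=13, a(6)=21, a(7)=34, a(8)=55, a(9)=89, a(10)=144, a(11)=233.

Final answer: 233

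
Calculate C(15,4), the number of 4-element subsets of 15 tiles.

C(15,4) = 15!/(4! x (15-4)!).

Final answer: C(15,4) = 1365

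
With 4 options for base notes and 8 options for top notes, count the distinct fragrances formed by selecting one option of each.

By the multiplication principle: 4 x 8.

Final answer: 32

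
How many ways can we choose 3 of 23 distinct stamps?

C(23,3) = 23!/(3! x (23-3)!).

Final answer: C(23,3) = 1771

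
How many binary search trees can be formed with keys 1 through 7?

This is counted by the nth Catalan number C_n. Here n = 7.
C_n = (2n)!/(n!(n+1)!), so C_{7} = 14!/(7! x 8!) = C(14,7)/8 = 3432/8.

Final answer: C_{7} = 429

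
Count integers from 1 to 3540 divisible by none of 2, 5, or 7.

|div by 2|=1770, |div by 5|=708, |div by 7|=505.
|div by 2&5|=354, |div by 2&7|=252, |div by 5&7|=101, |div by all|=50.
By inclusion-exclusion, divisible by at least one: 1770+708+505-354-252-101+50 = 2326.
Not divisible by any: 3540 - 2326.

Final answer: 1214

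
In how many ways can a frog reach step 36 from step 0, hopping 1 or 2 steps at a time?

Condition on the final move: it is a 1-step (f(n-1) ways to get there) or a 2-step (f(n-2) ways), so f(n) = f(n-1) + f(n-2), with f(1)=1, f(2)=2.
Iterating the recurrence: f(1)=1, f(2)=2, f(3)=3, f(4)=5, f(5)=8, f(6)=13, f(7)=21, f(8)=34, f(9)=55, f(10)=89, f(11)=144, f(12)=233, f(13)=377, f(14)=610, f(15)=987, f(16)=1597, f(17)=2584, f(18)=4181, f(19)=6765, f(20)=10946, f(21)=17711, f(22)=28657, f(23)=46368, f(24)=75025, f(25)=121393, f(26)=196418, f(27)=317811, f(28)=514229, f(29)=832040, f(30)=1346269, f(31)=2178309, f(32)=3524578, f(33)=5702887, f(34)=9227465, f(35)=14930352, f(36)=24157817.

Final answer: 24157817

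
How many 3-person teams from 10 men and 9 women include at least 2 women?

Sum over valid woman counts:
C(9,2)C(10,1) = 360
C(9,3)C(10,0) = 84
Total: 360 + 84.

Final answer: 444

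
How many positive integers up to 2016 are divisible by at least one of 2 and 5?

Multiples of 2: 1008. Multiples of 5: 403. Of both (lcm=10): 201.
By inclusion-exclusion: 1008 + 403 - 201.

Final answer: 1210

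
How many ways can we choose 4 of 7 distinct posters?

C(7,4) = 7!/(4! x (7-4)!).

Final answer: C(7,4) = 35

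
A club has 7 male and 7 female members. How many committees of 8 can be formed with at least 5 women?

Sum over valid woman counts:
C(7,5)C(7,3) = 735
C(7,6)C(7,2) = 147
C(7,7)C(7,1) = 7
Total: 735 + 147 + 7.

Final answer: 889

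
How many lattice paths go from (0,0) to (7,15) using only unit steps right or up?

Each path has 7 right steps and 15 up steps in some order (22 steps total).
Choose which 15 of the 22 steps are up: C(22,15).

Final answer: C(22,15) = 170544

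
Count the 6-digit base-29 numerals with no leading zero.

Leading digit: 28 options (nonzero). Other 5 digit(s): 29 options each.
Total: 28 x 29^5.

Final answer: 574312172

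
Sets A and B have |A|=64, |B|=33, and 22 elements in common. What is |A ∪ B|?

|A union B| = |A| + |B| - |A intersect B| = 64 + 33 - 22.

Final answer: 75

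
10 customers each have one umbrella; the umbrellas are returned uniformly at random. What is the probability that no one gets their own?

Derangements satisfy D(n) = (n-1)(D(n-1) + D(n-2)), starting from D(0)=1, D(1)=0.
Building up: D(2)=1, D(3)=2, D(4)=9, D(5)=44, D(6)=265, D(7)=1854, D(8)=14833, D(9)=133496, D(10)=1334961.
Total arrangements: 10! = 3628800.
Probability = D(10)/10! = 16481/44800.

Final answer: D(10)/10! = 1334961/3628800 = 0.367879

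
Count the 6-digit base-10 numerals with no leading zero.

Leading digit: 9 options (nonzero). Other 5 digit(s): 10 options each.
Total: 9 x 10^5.

Final answer: 900000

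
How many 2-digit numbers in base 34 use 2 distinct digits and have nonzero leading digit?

First digit: 33 (nonzero). Second: 33 (not first). Third: 32, etc.
Total: 33 x 33.

Final answer: 1089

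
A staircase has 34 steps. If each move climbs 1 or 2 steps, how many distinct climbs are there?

Let f(n) count the ways. The last step is size 1 or 2, so f(n) = f(n-1) + f(n-2) with f(1)=1, f(2)=2.
Computing successive values: f(1)=1, f(2)=2, f(3)=3, f(4)=5, f(5)=8, f(6)=13, f(7)=21, f(8)=34, f(9)=55, f(10)=89, f(11)=144, f(12)=233, f(13)=377, f(14)=610, f(15)=987, f(16)=1597, f(17)=2584, f(18)=4181, f(19)=6765, f(20)=10946, f(21)=17711, f(22)=28657, f(23)=46368, f(24)=75025, f(25)=121393, f(26)=196418, f(27)=317811, f(28)=514229, f(29)=832040, f(30)=1346269, f(31)=2178309, f(32)=3524578, f(33)=5702887, f(34)=9227465.

Final answer: 9227465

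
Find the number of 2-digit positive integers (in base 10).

These are the integers in [10^1, 10^2), so the count is 10^2 - 10^1 = 9 x 10^1.

Final answer: 90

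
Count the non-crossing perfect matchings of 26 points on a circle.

This is counted by the nth Catalan number C_n. Here n = 26/2 = 13.
C_n = C(2n,n)/(n+1), so C_{13} = C(26,13)/14 = 10400600/14.

Final answer: C_{13} = 742900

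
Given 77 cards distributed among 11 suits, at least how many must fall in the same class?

By pigeonhole with 77 objects and 11 categories: ceiling(77/11).

Final answer: 7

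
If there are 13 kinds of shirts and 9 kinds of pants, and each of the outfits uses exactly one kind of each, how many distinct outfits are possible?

By the multiplication principle: 13 x 9.

Final answer: 117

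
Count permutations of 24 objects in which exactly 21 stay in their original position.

Choose which 21 elements are fixed: C(24,21) = 2024.
Derange the remaining 3 using D(j) = (j-1)(D(j-1) + D(j-2)), D(0)=1, D(1)=0: D(2)=1, D(3)=2.
Total: 2024 x 2.

Final answer: C(24,21) D(3) = 4048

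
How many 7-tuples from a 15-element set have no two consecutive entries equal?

Let g(n) count such strings. g(1) = 15, and each valid string of length n-1 extends in 14 ways (any symbol but the last), so g(n) = 14 g(n-1).
Total: g(7) = 15 x 14^6.

Final answer: 15 x 14^{6} = 112943040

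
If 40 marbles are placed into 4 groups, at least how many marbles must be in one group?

By the pigeonhole principle: ceiling(40/4).

Final answer: 10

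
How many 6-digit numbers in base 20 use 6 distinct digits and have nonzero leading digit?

First digit: 19 (nonzero). Second: 19 (not first). Third: 18, etc.
Total: 19 x 19 x 18 x 17 x 16 x 15.

Final answer: 26511840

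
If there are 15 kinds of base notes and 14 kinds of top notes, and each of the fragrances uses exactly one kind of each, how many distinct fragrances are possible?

By the multiplication principle: 15 x 14.

Final answer: 210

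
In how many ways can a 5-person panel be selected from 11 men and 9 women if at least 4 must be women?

Sum over valid woman counts:
C(9,4)C(11,1) = 1386
C(9,5)C(11,0) = 126
Total: 1386 + 126.

Final answer: 1512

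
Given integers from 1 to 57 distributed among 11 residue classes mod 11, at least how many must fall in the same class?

By pigeonhole with 57 objects and 11 categories: ceiling(57/11).

Final answer: 6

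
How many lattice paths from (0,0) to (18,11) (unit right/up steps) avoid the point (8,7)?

Total paths to (18,11): C(29,11) = 34597290.
Paths through (8,7): C(15,7) x C(14,4) = 6441435.
Avoiding (8,7): 34597290 - 6441435.

Final answer: 28155855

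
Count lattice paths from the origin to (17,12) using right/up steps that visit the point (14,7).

Paths (0,0)->(14,7): C(21,7) = 116280.
Paths (14,7)->(17,12): C(8,5) = 56.
By multiplication principle: 116280 x 56.

Final answer: 6511680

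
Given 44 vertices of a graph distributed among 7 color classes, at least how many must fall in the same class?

By pigeonhole with 44 objects and 7 categories: ceiling(44/7).

Final answer: 7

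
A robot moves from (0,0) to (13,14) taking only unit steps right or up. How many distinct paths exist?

Each path has 13 right steps and 14 up steps in some order (27 steps total).
Choose which 14 of the 27 steps are up: C(27,14).

Final answer: C(27,14) = 20058300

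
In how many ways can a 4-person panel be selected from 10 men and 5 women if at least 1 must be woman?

Sum over valid woman counts:
C(5,1)C(10,3) = 600
C(5,2)C(10,2) = 450
C(5,3)C(10,1) = 100
C(5,4)C(10,0) = 5
Total: 600 + 450 + 100 + 5.

Final answer: 1155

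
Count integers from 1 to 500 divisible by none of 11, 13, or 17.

|div by 11|=45, |div by 13|=38, |div by 17|=29.
|div by 11&13|=3, |div by 11&17|=2, |div by 13&17|=2, |div by all|=0.
By inclusion-exclusion, divisible by at least one: 45+38+29-3-2-2+0 = 105.
Not divisible by any: 500 - 105.

Final answer: 395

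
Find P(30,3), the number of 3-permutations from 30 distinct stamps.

P(30,3) = 30!/(30-3)! = 30!/27!.

Final answer: P(30,3) = 24360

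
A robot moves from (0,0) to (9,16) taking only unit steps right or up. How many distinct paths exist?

Each path has 9 right steps and 16 up steps in some order (25 steps total).
Choose which 16 of the 25 steps are up: C(25,16).

Final answer: C(25,16) = 2042975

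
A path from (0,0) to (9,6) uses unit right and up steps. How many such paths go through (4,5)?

Paths (0,0)->(4,5): C(9,5) = 126.
Paths (4,5)->(9,6): C(6,1) = 6.
By multiplication principle: 126 x 6.

Final answer: 756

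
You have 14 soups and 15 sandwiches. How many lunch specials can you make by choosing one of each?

By the multiplication principle: 14 x 15.

Final answer: 210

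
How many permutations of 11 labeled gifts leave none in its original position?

Use the recurrence D(n) = (n-1)(D(n-1) + D(n-2)) with D(0)=1, D(1)=0.
D(2) = 1 x (0 + 1) = 1
D(3) = 2 x (1 + 0) = 2
D(4) = 3 x (2 + 1) = 9
D(5) = 4 x (9 + 2) = 44
D(6) = 5 x (44 + 9) = 265
D(7) = 6 x (265 + 44) = 1854
D(8) = 7 x (1854 + 265) = 14833
D(9) = 8 x (14833 + 1854) = 133496
D(10) = 9 x (133496 + 14833) = 1334961
D(11) = 10 x (D(10) + D(9)) = 10 x (1334961 + 133496)

Final answer: D(11) = 14684570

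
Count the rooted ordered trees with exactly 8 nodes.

The structures are counted by the Catalan number C_n. Here n = 8 - 1 = 7.
C_n = C(2n,n) - C(2n,n+1), so C_{7} = C(14,7) - C(14,8) = 3432 - 3003.

Final answer: C_{7} = 429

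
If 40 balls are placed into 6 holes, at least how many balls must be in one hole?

By the pigeonhole principle: ceiling(40/6).

Final answer: 7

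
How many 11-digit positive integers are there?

First digit: 9 choices (1-9). Each of the remaining 10 digits: 10 choices.
Total: 9 x 10^10.

Final answer: 90000000000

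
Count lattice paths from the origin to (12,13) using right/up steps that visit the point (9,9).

Paths (0,0)->(9,9): C(18,9) = 48620.
Paths (9,9)->(12,13): C(7,4) = 35.
By multiplication principle: 48620 x 35.

Final answer: 1701700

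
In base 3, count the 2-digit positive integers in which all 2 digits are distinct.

The leading digit has 2 choices (anything but zero); the next has 2 (anything but the first), then 1, and so on, one fewer each time.
Total: 2 x 2.

Final answer: 4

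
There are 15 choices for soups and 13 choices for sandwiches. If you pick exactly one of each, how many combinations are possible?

By the multiplication principle: 15 x 13.

Final answer: 195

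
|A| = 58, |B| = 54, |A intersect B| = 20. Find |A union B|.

|A union B| = |A| + |B| - |A intersect B| = 58 + 54 - 20.

Final answer: 92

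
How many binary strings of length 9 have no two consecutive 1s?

Let a(n) count valid strings. If the last bit is 0 the prefix is any valid string of length n-1; if it is 1 the string must end in 01 with a valid prefix of length n-2. So a(n) = a(n-1) + a(n-2), a(1)=2, a(2)=3.
Building up term by term: a(1)=2, a(2)=3, a(3)=5, a(4)=8, a(5)=13, a(6)=21, a(7)=34, a(8)=55, a(9)=89.

Final answer: 89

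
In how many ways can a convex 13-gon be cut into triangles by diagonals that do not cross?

This is counted by the nth Catalan number C_n. Here n = 13 - 2 = 11.
C_n = C(2n,n) - C(2n,n+1), so C_{11} = C(22,11) - C(22,12) = 705432 - 646646.

Final answer: C_{11} = 58786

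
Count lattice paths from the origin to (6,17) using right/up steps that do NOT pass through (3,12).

Total paths to (6,17): C(23,17) = 100947.
Paths through (3,12): C(15,12) x C(8,5) = 25480.
Avoiding (3,12): 100947 - 25480.

Final answer: 75467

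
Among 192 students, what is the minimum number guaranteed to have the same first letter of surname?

There are 26 possible values for first letter of surname. With 192 students and 26 categories, by pigeonhole: ceiling(192/26).

Final answer: 8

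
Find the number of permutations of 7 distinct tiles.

The number of ways to arrange 7 distinct objects is 7!.

Final answer: 7! = 5040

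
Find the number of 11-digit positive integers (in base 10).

The leading digit cannot be 0 (9 options); the other 10 digits can be anything (10 options each).
Total: 9 x 10^10.

Final answer: 90000000000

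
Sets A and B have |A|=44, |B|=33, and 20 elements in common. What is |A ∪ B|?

|A union B| = |A| + |B| - |A intersect B| = 44 + 33 - 20.

Final answer: 57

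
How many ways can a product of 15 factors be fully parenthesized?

This is a standard Catalan-number count: the answer is C_n. Here n = 15 - 1 = 14.
Using C_0 = 1 and C_(k+1) = C_k x 2(2k+1)/(k+2), build up term by term: C_1=1, C_2=2, C_3=5, C_4=14, C_5=42, C_6=132, C_7=429, C_8=1430, C_9=4862, C_10=16796, C_11=58786, C_12=208012, C_13=742900, C_14=2674440.

Final answer: C_{14} = 2674440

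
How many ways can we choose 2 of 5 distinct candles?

C(5,2) = 5!/(2! x (5-2)!).

Final answer: C(5,2) = 10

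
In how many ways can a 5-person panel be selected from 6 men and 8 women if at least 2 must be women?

Sum over valid woman counts:
C(8,2)C(6,3) = 560
C(8,3)C(6,2) = 840
C(8,4)C(6,1) = 420
C(8,5)C(6,0) = 56
Total: 560 + 840 + 420 + 56.

Final answer: 1876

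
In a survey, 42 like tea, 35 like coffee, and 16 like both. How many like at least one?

|A union B| = |A| + |B| - |A intersect B| = 42 + 35 - 16.

Final answer: 61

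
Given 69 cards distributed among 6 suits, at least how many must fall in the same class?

By pigeonhole with 69 objects and 6 categories: ceiling(69/6).

Final answer: 12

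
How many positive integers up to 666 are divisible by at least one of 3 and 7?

Multiples of 3: 222. Multiples of 7: 95. Of both (lcm=21): 31.
By inclusion-exclusion: 222 + 95 - 31.

Final answer: 286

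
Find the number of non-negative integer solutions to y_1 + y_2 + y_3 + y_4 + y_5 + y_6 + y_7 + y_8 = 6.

Stars and bars with 6 stars and 7 bars:
C(6+8-1, 8-1) = C(13,7).

Final answer: C(13,7) = 1716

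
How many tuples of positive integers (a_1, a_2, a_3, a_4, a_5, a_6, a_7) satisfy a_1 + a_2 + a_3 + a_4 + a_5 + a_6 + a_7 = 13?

Substitute a'_i = a_i - 1 (so a'_i >= 0). Then sum a'_i = 13 - 7 = 6.
Stars and bars: C(6+7-1, 7-1) = C(12,6).

Final answer: C(12,6) = 924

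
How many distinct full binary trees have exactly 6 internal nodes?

This is a standard Catalan-number count: the answer is C_n. Here n = 6.
C_n = (2n)!/(n!(n+1)!), so C_{6} = 12!/(6! x 7!) = C(12,6)/7 = 924/7.

Final answer: C_{6} = 132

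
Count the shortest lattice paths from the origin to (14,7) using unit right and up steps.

Each path has 14 right steps and 7 up steps in some order (21 steps total).
Choose which 7 of the 21 steps are up: C(21,7).

Final answer: C(21,7) = 116280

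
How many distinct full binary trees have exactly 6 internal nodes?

The structures are counted by the Catalan number C_n. Here n = 6.
C_n = C(2n,n) - C(2n,n+1), so C_{6} = C(12,6) - C(12,7) = 924 - 792.

Final answer: C_{6} = 132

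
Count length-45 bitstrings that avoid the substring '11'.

Classify by the final bit: ...0 gives a(n-1) strings, ...01 gives a(n-2) strings. Thus a(n) = a(n-1) + a(n-2) with a(1)=2, a(2)=3.
Iterating the recurrence: a(1)=2, a(2)=3, a(3)=5, a(4)=8, a(5)=13, a(6)=21, a(7)=34, a(8)=55, a(9)=89, a(10)=144, a(11)=233, a(12)=377, a(13)=610, a(14)=987, a(15)=1597, a(16)=2584, a(17)=4181, a(18)=6765, a(19)=10946, a(20)=17711, a(21)=28657, a(22)=46368, a(23)=75025, a(24)=121393, a(25)=196418, a(26)=317811, a(27)=514229, a(28)=832040, a(29)=1346269, a(30)=2178309, a(31)=3524578, a(32)=5702887, a(33)=9227465, a(34)=14930352, a(35)=24157817, a(36)=39088169, a(37)=63245986, a(38)=102334155, a(39)=165580141, a(40)=267914296, a(41)=433494437, a(42)=701408733, a(43)=1134903170, a(44)=1836311903, a(45)=2971215073.

Final answer: 2971215073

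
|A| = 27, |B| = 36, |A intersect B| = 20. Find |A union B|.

|A union B| = |A| + |B| - |A intersect B| = 27 + 36 - 20.

Final answer: 43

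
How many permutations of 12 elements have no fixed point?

Derangements satisfy D(n) = (n-1)(D(n-1) + D(n-2)), starting from D(0)=1, D(1)=0.
Building up: D(2)=1, D(3)=2, D(4)=9, D(5)=44, D(6)=265, D(7)=1854, D(8)=14833, D(9)=133496, D(10)=1334961, D(11)=14684570.
D(12) = 11 x (D(11) + D(10)) = 11 x (14684570 + 1334961).

Final answer: D(12) = 176214841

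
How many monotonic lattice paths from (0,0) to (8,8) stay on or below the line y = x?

Total monotonic paths to (8,8): C(16,8) = 12870.
A path is bad iff it touches y = x + 1; reflecting its initial segment maps bad paths bijectively onto all paths to (7,9), of which there are C(16,9) = 11440.
Valid Dyck paths: 12870 - 11440.
(This is the Catalan number C_{8}.)

Final answer: C_{8} = 1430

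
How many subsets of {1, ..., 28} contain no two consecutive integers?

Condition on whether n belongs to the subset: if not, any valid subset of {1, ..., n-1} works (a(n-1)); if so, n-1 is excluded and the rest is a valid subset of {1, ..., n-2} (a(n-2)). Hence a(n) = a(n-1) + a(n-2), a(1)=2, a(2)=3.
Building up term by term: a(1)=2, a(2)=3, a(3)=5, a(4)=8, a(5)=13, a(6)=21, a(7)=34, a(8)=55, a(9)=89, a(10)=144, a(11)=233, a(12)=377, a(13)=610, a(14)=987, a(15)=1597, a(16)=2584, a(17)=4181, a(18)=6765, a(19)=10946, a(20)=17711, a(21)=28657, a(22)=46368, a(23)=75025, a(24)=121393, a(25)=196418, a(26)=317811, a(27)=514229, a(28)=832040.

Final answer: 832040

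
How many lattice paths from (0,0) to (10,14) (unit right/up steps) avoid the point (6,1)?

Total paths to (10,14): C(24,14) = 1961256.
Paths through (6,1): C(7,1) x C(17,13) = 16660.
Avoiding (6,1): 1961256 - 16660.

Final answer: 1944596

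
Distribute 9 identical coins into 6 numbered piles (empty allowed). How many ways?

Stars and bars: C(n+k-1, k-1) = C(14,5).

Final answer: C(14,5) = 2002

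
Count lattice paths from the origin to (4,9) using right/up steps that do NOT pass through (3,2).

Total paths to (4,9): C(13,9) = 715.
Paths through (3,2): C(5,2) x C(8,7) = 80.
Avoiding (3,2): 715 - 80.

Final answer: 635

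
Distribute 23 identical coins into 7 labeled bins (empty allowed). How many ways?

Stars and bars: C(n+k-1, k-1) = C(29,6).

Final answer: C(29,6) = 475020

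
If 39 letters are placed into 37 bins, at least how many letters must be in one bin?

By the pigeonhole principle: ceiling(39/37).

Final answer: 2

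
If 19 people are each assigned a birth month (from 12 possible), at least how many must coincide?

There are 12 possible values for birth month. With 19 people and 12 categories, by pigeonhole: ceiling(19/12).

Final answer: 2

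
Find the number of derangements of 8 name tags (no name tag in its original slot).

Derangements satisfy D(n) = (n-1)(D(n-1) + D(n-2)), starting from D(0)=1, D(1)=0.
D(2) = 1 x (0 + 1) = 1
D(3) = 2 x (1 + 0) = 2
D(4) = 3 x (2 + 1) = 9
D(5) = 4 x (9 + 2) = 44
D(6) = 5 x (44 + 9) = 265
D(7) = 6 x (265 + 44) = 1854
D(8) = 7 x (D(7) + D(6)) = 7 x (1854 + 265)

Final answer: D(8) = 14833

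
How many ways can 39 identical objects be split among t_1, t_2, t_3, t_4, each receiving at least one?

Substitute t'_i = t_i - 1 (so t'_i >= 0). Then sum t'_i = 39 - 4 = 35.
Stars and bars: C(35+4-1, 4-1) = C(38,3).

Final answer: C(38,3) = 8436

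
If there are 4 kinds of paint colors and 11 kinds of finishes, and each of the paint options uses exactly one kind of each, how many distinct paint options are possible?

By the multiplication principle: 4 x 11.

Final answer: 44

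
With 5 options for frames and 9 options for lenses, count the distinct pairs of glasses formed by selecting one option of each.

By the multiplication principle: 5 x 9.

Final answer: 45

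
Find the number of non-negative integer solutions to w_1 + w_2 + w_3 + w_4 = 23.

Stars and bars with 23 stars and 3 bars:
C(23+4-1, 4-1) = C(26,3).

Final answer: C(26,3) = 2600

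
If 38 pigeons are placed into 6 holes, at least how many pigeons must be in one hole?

By the pigeonhole principle: ceiling(38/6).

Final answer: 7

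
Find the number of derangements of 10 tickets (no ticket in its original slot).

Derangements satisfy D(n) = (n-1)(D(n-1) + D(n-2)), starting from D(0)=1, D(1)=0.
D(2) = 1 x (0 + 1) = 1
D(3) = 2 x (1 + 0) = 2
D(4) = 3 x (2 + 1) = 9
D(5) = 4 x (9 + 2) = 44
D(6) = 5 x (44 + 9) = 265
D(7) = 6 x (265 + 44) = 1854
D(8) = 7 x (1854 + 265) = 14833
D(9) = 8 x (14833 + 1854) = 133496
D(10) = 9 x (D(9) + D(8)) = 9 x (133496 + 14833)

Final answer: D(10) = 1334961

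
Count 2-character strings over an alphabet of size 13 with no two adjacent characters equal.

Let g(n) count such strings. g(1) = 13, and each valid string of length n-1 extends in 12 ways (any symbol but the last), so g(n) = 12 g(n-1).
Total: g(2) = 13 x 12^1.

Final answer: 13 x 12^{1} = 156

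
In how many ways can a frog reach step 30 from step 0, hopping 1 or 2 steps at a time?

Condition on the final move: it is a 1-step (f(n-1) ways to get there) or a 2-step (f(n-2) ways), so f(n) = f(n-1) + f(n-2), with f(1)=1, f(2)=2.
Building up term by term: f(1)=1, f(2)=2, f(3)=3, f(4)=5, f(5)=8, f(6)=13, f(7)=21, f(8)=34, f(9)=55, f(10)=89, f(11)=144, f(12)=233, f(13)=377, f(14)=610, f(15)=987, f(16)=1597, f(17)=2584, f(18)=4181, f(19)=6765, f(20)=10946, f(21)=17711, f(22)=28657, f(23)=46368, f(24)=75025, f(25)=121393, f(26)=196418, f(27)=317811, f(28)=514229, f(29)=832040, f(30)=1346269.

Final answer: 1346269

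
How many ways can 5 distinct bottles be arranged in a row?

The number of ways to arrange 5 distinct objects is 5!.

Final answer: 5! = 120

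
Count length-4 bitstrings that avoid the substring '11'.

A valid string ends in 0 (append to any length-(n-1) valid string) or in 01 (append to any length-(n-2) valid string), so a(n) = a(n-1) + a(n-2) with a(1)=2, a(2)=3.
Computing successive values: a(1)=2, a(2)=3, a(3)=5, a(4)=8.

Final answer: 8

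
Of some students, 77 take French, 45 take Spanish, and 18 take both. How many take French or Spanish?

|A union B| = |A| + |B| - |A intersect B| = 77 + 45 - 18.

Final answer: 104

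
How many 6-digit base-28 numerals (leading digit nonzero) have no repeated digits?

First digit: 27 (nonzero). Second: 27 (not first). Third: 26, etc.
Total: 27 x 27 x 26 x 25 x 24 x 23.

Final answer: 261565200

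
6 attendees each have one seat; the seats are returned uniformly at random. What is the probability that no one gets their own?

Derangements satisfy D(n) = (n-1)(D(n-1) + D(n-2)), starting from D(0)=1, D(1)=0.
Building up: D(2)=1, D(3)=2, D(4)=9, D(5)=44, D(6)=265.
Total arrangements: 6! = 720.
Probability = D(6)/6! = 53/144.

Final answer: D(6)/6! = 265/720 = 0.368056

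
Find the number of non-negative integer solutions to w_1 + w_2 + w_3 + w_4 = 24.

Stars and bars with 24 stars and 3 bars:
C(24+4-1, 4-1) = C(27,3).

Final answer: C(27,3) = 2925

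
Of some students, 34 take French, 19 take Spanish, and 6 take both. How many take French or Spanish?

|A union B| = |A| + |B| - |A intersect B| = 34 + 19 - 6.

Final answer: 47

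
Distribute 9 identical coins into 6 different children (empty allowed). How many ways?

Stars and bars: C(n+k-1, k-1) = C(14,5).

Final answer: C(14,5) = 2002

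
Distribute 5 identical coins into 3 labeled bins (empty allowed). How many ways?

Stars and bars: C(n+k-1, k-1) = C(7,2).

Final answer: C(7,2) = 21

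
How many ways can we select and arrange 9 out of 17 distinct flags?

P(17,9) = 17!/(17-9)! = 17!/8!.

Final answer: P(17,9) = 8821612800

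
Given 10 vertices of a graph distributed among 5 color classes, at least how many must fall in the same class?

By pigeonhole with 10 objects and 5 categories: ceiling(10/5).

Final answer: 2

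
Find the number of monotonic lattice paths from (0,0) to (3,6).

Each path has 3 right steps and 6 up steps in some order (9 steps total).
Choose which 6 of the 9 steps are up: C(9,6).

Final answer: C(9,6) = 84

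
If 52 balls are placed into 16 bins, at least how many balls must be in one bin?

By the pigeonhole principle: ceiling(52/16).

Final answer: 4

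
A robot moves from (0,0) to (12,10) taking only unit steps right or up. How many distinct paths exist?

Each path has 12 right steps and 10 up steps in some order (22 steps total).
Choose which 10 of the 22 steps are up: C(22,10).

Final answer: C(22,10) = 646646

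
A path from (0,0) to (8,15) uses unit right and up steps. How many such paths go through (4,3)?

Paths (0,0)->(4,3): C(7,3) = 35.
Paths (4,3)->(8,15): C(16,12) = 1820.
By multiplication principle: 35 x 1820.

Final answer: 63700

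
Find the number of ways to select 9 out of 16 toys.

C(16,9) = 16!/(9! x 7!).

Final answer: \binom{16}{9} = 11440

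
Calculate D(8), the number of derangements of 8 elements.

D(n) = (n-1)(D(n-1) + D(n-2)), D(0)=1, D(1)=0.
D(2) = 1 x (0 + 1) = 1
D(3) = 2 x (1 + 0) = 2
D(4) = 3 x (2 + 1) = 9
D(5) = 4 x (9 + 2) = 44
D(6) = 5 x (44 + 9) = 265
D(7) = 6 x (265 + 44) = 1854
D(8) = 7 x (D(7) + D(6)) = 7 x (1854 + 265)

Final answer: D(8) = 14833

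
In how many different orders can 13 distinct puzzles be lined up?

The number of ways to arrange 13 distinct objects is 13!.

Final answer: 13! = 6227020800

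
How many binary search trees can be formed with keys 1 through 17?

The structures are counted by the Catalan number C_n. Here n = 17.
C_n = (2n)!/(n!(n+1)!), so C_{17} = 34!/(17! x 18!) = C(34,17)/18 = 2333606220/18.

Final answer: C_{17} = 129644790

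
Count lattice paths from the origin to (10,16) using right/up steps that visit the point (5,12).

Paths (0,0)->(5,12): C(17,12) = 6188.
Paths (5,12)->(10,16): C(9,4) = 126.
By multiplication principle: 6188 x 126.

Final answer: 779688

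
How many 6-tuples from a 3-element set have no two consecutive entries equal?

First character: 3 choices. Each subsequent: 2 choices (must differ from the previous one).
Total: 3 x 2^5.

Final answer: 3 x 2^{5} = 96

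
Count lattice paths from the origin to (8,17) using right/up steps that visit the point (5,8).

Paths (0,0)->(5,8): C(13,8) = 1287.
Paths (5,8)->(8,17): C(12,9) = 220.
By multiplication principle: 1287 x 220.

Final answer: 283140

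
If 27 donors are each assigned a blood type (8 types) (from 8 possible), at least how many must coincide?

There are 8 possible values for blood type (8 types). With 27 donors and 8 categories, by pigeonhole: ceiling(27/8).

Final answer: 4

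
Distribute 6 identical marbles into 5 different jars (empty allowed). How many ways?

Stars and bars: C(n+k-1, k-1) = C(10,4).

Final answer: C(10,4) = 210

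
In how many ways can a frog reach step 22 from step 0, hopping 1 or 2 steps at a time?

Condition on the final move: it is a 1-step (f(n-1) ways to get there) or a 2-step (f(n-2) ways), so f(n) = f(n-1) + f(n-2), with f(1)=1, f(2)=2.
Building up term by term: f(1)=1, f(2)=2, f(3)=3, f(4)=5, f(5)=8, f(6)=13, f(7)=21, f(8)=34, f(9)=55, f(10)=89, f(11)=144, f(12)=233, f(13)=377, f(14)=610, f(15)=987, f(16)=1597, f(17)=2584, f(18)=4181, f(19)=6765, f(20)=10946, f(21)=17711, f(22)=28657.

Final answer: 28657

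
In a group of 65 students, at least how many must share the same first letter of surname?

There are 26 possible values for first letter of surname. With 65 students and 26 categories, by pigeonhole: ceiling(65/26).

Final answer: 3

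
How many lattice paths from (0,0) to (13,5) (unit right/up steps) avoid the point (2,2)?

Total paths to (13,5): C(18,5) = 8568.
Paths through (2,2): C(4,2) x C(14,3) = 2184.
Avoiding (2,2): 8568 - 2184.

Final answer: 6384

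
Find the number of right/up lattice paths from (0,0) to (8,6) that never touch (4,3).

Total paths to (8,6): C(14,6) = 3003.
Paths through (4,3): C(7,3) x C(7,3) = 1225.
Avoiding (4,3): 3003 - 1225.

Final answer: 1778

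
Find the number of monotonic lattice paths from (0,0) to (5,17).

Each path has 5 right steps and 17 up steps in some order (22 steps total).
Choose which 17 of the 22 steps are up: C(22,17).

Final answer: C(22,17) = 26334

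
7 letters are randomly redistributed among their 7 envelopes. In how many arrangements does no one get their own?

D(n) = (n-1)(D(n-1) + D(n-2)), D(0)=1, D(1)=0.
D(2) = 1 x (0 + 1) = 1
D(3) = 2 x (1 + 0) = 2
D(4) = 3 x (2 + 1) = 9
D(5) = 4 x (9 + 2) = 44
D(6) = 5 x (44 + 9) = 265
D(7) = 6 x (D(6) + D(5)) = 6 x (265 + 44)

Final answer: D(7) = 1854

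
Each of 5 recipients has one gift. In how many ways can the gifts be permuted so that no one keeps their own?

D(n) = (n-1)(D(n-1) + D(n-2)), D(0)=1, D(1)=0.
D(2) = 1 x (0 + 1) = 1
D(3) = 2 x (1 + 0) = 2
D(4) = 3 x (2 + 1) = 9
D(5) = 4 x (D(4) + D(3)) = 4 x (9 + 2)

Final answer: D(5) = 44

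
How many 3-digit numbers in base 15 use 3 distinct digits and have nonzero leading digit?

The leading digit has 14 choices (anything but zero); the next has 14 (anything but the first), then 13, and so on, one fewer each time.
Total: 14 x 14 x 13.

Final answer: 2548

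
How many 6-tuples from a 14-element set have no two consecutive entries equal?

Let g(n) count such strings. g(1) = 14, and each valid string of length n-1 extends in 13 ways (any symbol but the last), so g(n) = 13 g(n-1).
Total: g(6) = 14 x 13^5.

Final answer: 14 x 13^{5} = 5198102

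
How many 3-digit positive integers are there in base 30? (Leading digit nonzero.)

In base 30, the leading digit has 29 choices (1..29); each of the remaining 2 digits has 30 choices.
Total: 29 x 30^2.

Final answer: 26100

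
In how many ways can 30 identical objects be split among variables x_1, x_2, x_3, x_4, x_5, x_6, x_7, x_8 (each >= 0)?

Stars and bars with 30 stars and 7 bars:
C(30+8-1, 8-1) = C(37,7).

Final answer: C(37,7) = 10295472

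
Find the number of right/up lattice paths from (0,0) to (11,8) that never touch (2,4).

Total paths to (11,8): C(19,8) = 75582.
Paths through (2,4): C(6,4) x C(13,4) = 10725.
Avoiding (2,4): 75582 - 10725.

Final answer: 64857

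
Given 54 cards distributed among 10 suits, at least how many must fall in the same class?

By pigeonhole with 54 objects and 10 categories: ceiling(54/10).

Final answer: 6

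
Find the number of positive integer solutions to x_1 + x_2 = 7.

Substitute x'_i = x_i - 1 (so x'_i >= 0). Then sum x'_i = 7 - 2 = 5.
Stars and bars: C(5+2-1, 2-1) = C(6,1).

Final answer: C(6,1) = 6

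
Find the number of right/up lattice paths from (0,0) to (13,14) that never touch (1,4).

Total paths to (13,14): C(27,14) = 20058300.
Paths through (1,4): C(5,4) x C(22,10) = 3233230.
Avoiding (1,4): 20058300 - 3233230.

Final answer: 16825070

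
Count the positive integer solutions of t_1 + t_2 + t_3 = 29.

Substitute t'_i = t_i - 1 (so t'_i >= 0). Then sum t'_i = 29 - 3 = 26.
Stars and bars: C(26+3-1, 3-1) = C(28,2).

Final answer: C(28,2) = 378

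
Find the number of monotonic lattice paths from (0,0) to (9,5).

Each path has 9 right steps and 5 up steps in some order (14 steps total).
Choose which 5 of the 14 steps are up: C(14,5).

Final answer: C(14,5) = 2002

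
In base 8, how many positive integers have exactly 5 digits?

Leading digit: 7 options (nonzero). Other 4 digit(s): 8 options each.
Total: 7 x 8^4.

Final answer: 28672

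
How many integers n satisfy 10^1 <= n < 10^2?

First digit: 9 choices (1-9). Each of the remaining 1 digit: 10 choices.
Total: 9 x 10^1.

Final answer: 90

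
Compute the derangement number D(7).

Use the recurrence D(n) = (n-1)(D(n-1) + D(n-2)) with D(0)=1, D(1)=0.
Building up: D(2)=1, D(3)=2, D(4)=9, D(5)=44, D(6)=265.
D(7) = 6 x (D(6) + D(5)) = 6 x (265 + 44).

Final answer: D(7) = 1854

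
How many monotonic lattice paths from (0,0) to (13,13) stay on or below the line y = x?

Total monotonic paths to (13,13): C(26,13) = 10400600.
Reflecting each bad path at its first crossing gives a bijection with paths to (12,14): C(26,14) = 9657700.
Valid Dyck paths: 10400600 - 9657700.
(These counts are the Catalan numbers.)

Final answer: C_{13} = 742900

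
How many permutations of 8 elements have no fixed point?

Use the recurrence D(n) = (n-1)(D(n-1) + D(n-2)) with D(0)=1, D(1)=0.
Building up: D(2)=1, D(3)=2, D(4)=9, D(5)=44, D(6)=265, D(7)=1854.
D(8) = 7 x (D(7) + D(6)) = 7 x (1854 + 265).

Final answer: D(8) = 14833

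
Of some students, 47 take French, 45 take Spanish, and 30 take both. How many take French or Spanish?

|A union B| = |A| + |B| - |A intersect B| = 47 + 45 - 30.

Final answer: 62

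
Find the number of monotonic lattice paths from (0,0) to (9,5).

Each path has 9 right steps and 5 up steps in some order (14 steps total).
Choose which 5 of the 14 steps are up: C(14,5).

Final answer: C(14,5) = 2002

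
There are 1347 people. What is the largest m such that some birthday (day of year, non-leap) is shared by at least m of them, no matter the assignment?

There are 365 possible values for birthday (day of year, non-leap). With 1347 people and 365 categories, by pigeonhole: ceiling(1347/365).

Final answer: 4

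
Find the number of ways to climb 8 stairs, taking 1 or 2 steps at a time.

Let f(n) count the ways. The last step is size 1 or 2, so f(n) = f(n-1) + f(n-2) with f(1)=1, f(2)=2.
Building up term by term: f(1)=1, f(2)=2, f(3)=3, f(4)=5, f(5)=8, f(6)=13, f(7)=21, f(8)=34.

Final answer: 34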